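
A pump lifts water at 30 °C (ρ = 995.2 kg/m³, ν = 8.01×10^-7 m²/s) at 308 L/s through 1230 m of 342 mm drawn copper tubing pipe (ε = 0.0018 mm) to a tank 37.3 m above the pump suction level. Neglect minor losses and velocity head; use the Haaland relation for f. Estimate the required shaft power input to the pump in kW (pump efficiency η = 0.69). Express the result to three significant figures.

P_shaft ≈ 262 kW

V = 4Q/(πD²) = 3.353 m/s; Re = 1.43×10^6; ε/D = 5.26×10^-6; f = 0.01103
h_f = f(L/D)V²/2g = 22.74 m
Total head H = z + h_f = 37.3 + 22.74 = 60.04 m
P_hyd = ρgQH = 995.2·9.81·0.308·60.04 = 180.5 kW
P_shaft = P_hyd/η = 180.5/0.69 = 261.6 kW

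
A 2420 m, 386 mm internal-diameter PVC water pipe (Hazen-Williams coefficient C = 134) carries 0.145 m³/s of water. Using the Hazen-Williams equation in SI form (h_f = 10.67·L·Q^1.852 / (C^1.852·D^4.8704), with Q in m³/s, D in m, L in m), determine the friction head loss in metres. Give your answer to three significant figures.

h_f ≈ 8.57 m

h_f = 10.67·2420·0.145^1.852 / (134^1.852·0.386^4.8704) = 8.569 m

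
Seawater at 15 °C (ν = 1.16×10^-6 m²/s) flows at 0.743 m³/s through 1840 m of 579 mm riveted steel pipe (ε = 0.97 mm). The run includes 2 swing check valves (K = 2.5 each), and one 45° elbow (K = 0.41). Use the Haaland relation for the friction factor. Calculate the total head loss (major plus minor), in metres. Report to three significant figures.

V = 4Q/(πD²) = 2.822 m/s; V²/2g = 0.4059 m
Re = 1.41×10^6, ε/D = 0.00168 → f = 0.02253 (Haaland)
Major: h_f = f(L/D)·V²/2g = 0.02253·3178·0.4059 = 29.06 m
Minor: ΣK = 5.41; h_m = ΣK·V²/2g = 2.196 m
Total H_L = 29.06 + 2.196 = 31.26 m

H_L ≈ 31.3 m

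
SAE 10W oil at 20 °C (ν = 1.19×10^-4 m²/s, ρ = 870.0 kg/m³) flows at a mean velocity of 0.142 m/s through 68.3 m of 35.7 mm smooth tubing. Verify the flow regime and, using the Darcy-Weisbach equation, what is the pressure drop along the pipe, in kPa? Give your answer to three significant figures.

Δp ≈ 25.2 kPa

Re = VD/ν = 0.142·0.03570/1.19×10^-4 = 42.6 → laminar (Re < 2300)
f = 64/Re = 1.502
h_f = f(L/D)V²/(2g) = 1.502·(68.3/0.03570)·0.142²/(2·9.81) = 2.954 m
Δp = ρg·h_f = 870.0·9.81·2.954 = 25.21 kPa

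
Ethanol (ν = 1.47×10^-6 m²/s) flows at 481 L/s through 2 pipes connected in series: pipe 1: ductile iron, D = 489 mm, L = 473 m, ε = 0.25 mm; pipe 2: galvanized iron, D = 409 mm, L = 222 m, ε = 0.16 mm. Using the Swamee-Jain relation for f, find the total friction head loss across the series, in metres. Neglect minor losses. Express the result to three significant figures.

H ≈ 11.8 m

Pipe 1: V = 2.561 m/s, Re = 8.52×10^5, ε/D = 5.11×10^-4, f = 0.01746, h_1 = f(L/D)V²/2g = 5.647 m
Pipe 2: V = 3.661 m/s, Re = 1.02×10^6, ε/D = 3.91×10^-4, f = 0.01650, h_2 = f(L/D)V²/2g = 6.120 m
Series → Q common, losses add: H = Σh = 11.77 m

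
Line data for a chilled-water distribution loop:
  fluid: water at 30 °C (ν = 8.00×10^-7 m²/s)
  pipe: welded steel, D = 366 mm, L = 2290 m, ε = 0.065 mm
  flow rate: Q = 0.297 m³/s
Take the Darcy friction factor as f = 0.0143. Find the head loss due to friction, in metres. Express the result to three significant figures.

h_f ≈ 36.3 m

V = 4Q/(πD²) = 4·0.297/(π·0.366²) = 2.823 m/s
h_f = f(L/D)V²/(2g) = 0.01430·(2290/0.366)·2.823²/(2·9.81) = 36.34 m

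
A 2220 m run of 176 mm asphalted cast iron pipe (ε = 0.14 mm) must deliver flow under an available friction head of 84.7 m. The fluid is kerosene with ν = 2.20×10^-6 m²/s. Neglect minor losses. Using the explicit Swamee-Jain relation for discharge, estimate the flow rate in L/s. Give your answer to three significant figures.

Q ≈ 62.2 L/s

Swamee-Jain (Type II): Q = -0.965·√(gD⁵h_f/L)·ln[ε/(3.7D) + √(3.17ν²L/(gD³h_f))]
√(gD⁵h_f/L) = √(9.81·0.176⁵·84.7/2220) = 0.007950
ε/(3.7D) = 2.15×10^-4; √(3.17ν²L/(gD³h_f)) = 8.67×10^-5
Q = -0.965·0.007950·ln(3.017×10^-4) = 0.06219 m³/s
Check: V = 2.56 m/s, Re = 2.05×10^5, f = 0.02031, h_f = 85.3 m ≈ 84.7 m ✓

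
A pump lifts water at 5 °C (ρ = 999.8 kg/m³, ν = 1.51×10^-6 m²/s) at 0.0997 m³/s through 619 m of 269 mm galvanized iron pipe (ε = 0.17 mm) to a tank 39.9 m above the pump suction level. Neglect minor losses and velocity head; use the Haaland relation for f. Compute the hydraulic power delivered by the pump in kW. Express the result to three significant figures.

P_hyd ≈ 45.6 kW

V = 4Q/(πD²) = 1.754 m/s; Re = 3.13×10^5; ε/D = 6.32×10^-4; f = 0.01876
h_f = f(L/D)V²/2g = 6.771 m
Total head H = z + h_f = 39.9 + 6.771 = 46.67 m
P_hyd = ρgQH = 999.8·9.81·0.0997·46.67 = 45.64 kW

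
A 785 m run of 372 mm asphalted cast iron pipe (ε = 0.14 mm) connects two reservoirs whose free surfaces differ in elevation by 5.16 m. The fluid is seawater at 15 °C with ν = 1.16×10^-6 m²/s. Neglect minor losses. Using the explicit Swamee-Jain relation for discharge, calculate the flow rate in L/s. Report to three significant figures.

Swamee-Jain (Type II): Q = -0.965·√(gD⁵h_f/L)·ln[ε/(3.7D) + √(3.17ν²L/(gD³h_f))]
√(gD⁵h_f/L) = √(9.81·0.372⁵·5.16/785) = 0.02143
ε/(3.7D) = 1.02×10^-4; √(3.17ν²L/(gD³h_f)) = 3.58×10^-5
Q = -0.965·0.02143·ln(1.376×10^-4) = 0.1839 m³/s
Check: V = 1.69 m/s, Re = 5.43×10^5, f = 0.01687, h_f = 5.19 m ≈ 5.16 m ✓

Q ≈ 184 L/s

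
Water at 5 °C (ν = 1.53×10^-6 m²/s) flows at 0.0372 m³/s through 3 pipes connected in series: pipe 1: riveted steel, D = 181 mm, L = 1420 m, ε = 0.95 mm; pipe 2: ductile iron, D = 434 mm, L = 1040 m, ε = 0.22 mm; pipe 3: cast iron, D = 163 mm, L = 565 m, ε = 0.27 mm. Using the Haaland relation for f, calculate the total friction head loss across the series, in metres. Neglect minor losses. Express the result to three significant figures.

H ≈ 39.4 m

Pipe 1: V = 1.446 m/s, Re = 1.71×10^5, ε/D = 0.00525, f = 0.03137, h_1 = f(L/D)V²/2g = 26.22 m
Pipe 2: V = 0.2515 m/s, Re = 7.13×10^4, ε/D = 5.07×10^-4, f = 0.02105, h_2 = f(L/D)V²/2g = 0.1626 m
Pipe 3: V = 1.783 m/s, Re = 1.90×10^5, ε/D = 0.00166, f = 0.02327, h_3 = f(L/D)V²/2g = 13.06 m
Series → Q common, losses add: H = Σh = 39.44 m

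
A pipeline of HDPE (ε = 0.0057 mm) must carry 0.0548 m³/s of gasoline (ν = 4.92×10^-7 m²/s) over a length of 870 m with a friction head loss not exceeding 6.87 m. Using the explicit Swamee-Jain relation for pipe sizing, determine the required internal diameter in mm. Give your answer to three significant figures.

Swamee-Jain (Type III): D = 0.66·[ε^1.25·(LQ²/(gh_f))^4.75 + ν·Q^9.4·(L/(gh_f))^5.2]^0.04
LQ²/(gh_f) = 0.03877; L/(gh_f) = 12.91
Term 1 = ε^1.25·(…)^4.75 = 5.50×10^-14; Term 2 = ν·Q^9.4·(…)^5.2 = 4.10×10^-13
D = 0.66·(5.50×10^-14 + 4.10×10^-13)^0.04 = 0.2120 m = 212 mm
Check: V = 1.55 m/s, Re = 6.69×10^5, f = 0.01293, h_f = 6.52 m ≈ 6.87 m ✓

D ≈ 212 mm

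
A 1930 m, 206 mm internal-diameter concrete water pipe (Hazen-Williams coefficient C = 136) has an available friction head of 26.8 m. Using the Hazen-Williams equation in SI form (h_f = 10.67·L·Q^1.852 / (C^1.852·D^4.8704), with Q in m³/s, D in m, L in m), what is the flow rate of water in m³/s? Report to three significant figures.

Rearranging: Q = [h_f·C^1.852·D^4.8704 / (10.67·L)]^(1/1.852)
Q = [26.8·136^1.852·0.206^4.8704 / (10.67·1930)]^0.540 = 0.05903 m³/s

Q ≈ 0.0590 m³/s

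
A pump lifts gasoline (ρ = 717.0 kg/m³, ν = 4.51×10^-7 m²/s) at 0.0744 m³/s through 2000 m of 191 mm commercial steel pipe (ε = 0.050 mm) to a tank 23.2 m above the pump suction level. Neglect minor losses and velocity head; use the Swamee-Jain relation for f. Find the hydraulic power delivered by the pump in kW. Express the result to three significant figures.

P_hyd ≈ 41.0 kW

V = 4Q/(πD²) = 2.597 m/s; Re = 1.10×10^6; ε/D = 2.62×10^-4; f = 0.01534
h_f = f(L/D)V²/2g = 55.19 m
Total head H = z + h_f = 23.2 + 55.19 = 78.39 m
P_hyd = ρgQH = 717.0·9.81·0.0744·78.39 = 41.02 kW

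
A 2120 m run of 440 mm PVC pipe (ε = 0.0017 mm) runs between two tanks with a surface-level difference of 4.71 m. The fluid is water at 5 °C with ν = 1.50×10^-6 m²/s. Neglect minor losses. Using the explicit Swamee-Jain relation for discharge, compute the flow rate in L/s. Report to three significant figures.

Swamee-Jain (Type II): Q = -0.965·√(gD⁵h_f/L)·ln[ε/(3.7D) + √(3.17ν²L/(gD³h_f))]
√(gD⁵h_f/L) = √(9.81·0.440⁵·4.71/2120) = 0.01896
ε/(3.7D) = 1.04×10^-6; √(3.17ν²L/(gD³h_f)) = 6.20×10^-5
Q = -0.965·0.01896·ln(6.303×10^-5) = 0.1770 m³/s
Check: V = 1.16 m/s, Re = 3.41×10^5, f = 0.01408, h_f = 4.68 m ≈ 4.71 m ✓

Q ≈ 177 L/s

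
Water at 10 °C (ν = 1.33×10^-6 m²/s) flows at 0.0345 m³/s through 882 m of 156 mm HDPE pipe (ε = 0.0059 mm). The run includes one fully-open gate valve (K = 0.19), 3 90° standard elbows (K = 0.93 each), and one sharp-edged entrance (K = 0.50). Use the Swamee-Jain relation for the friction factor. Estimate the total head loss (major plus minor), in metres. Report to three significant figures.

V = 4Q/(πD²) = 1.805 m/s; V²/2g = 0.1661 m
Re = 2.12×10^5, ε/D = 3.78×10^-5 → f = 0.01571 (Swamee-Jain)
Major: h_f = f(L/D)·V²/2g = 0.01571·5654·0.1661 = 14.75 m
Minor: ΣK = 3.48; h_m = ΣK·V²/2g = 0.5779 m
Total H_L = 14.75 + 0.5779 = 15.33 m

H_L ≈ 15.3 m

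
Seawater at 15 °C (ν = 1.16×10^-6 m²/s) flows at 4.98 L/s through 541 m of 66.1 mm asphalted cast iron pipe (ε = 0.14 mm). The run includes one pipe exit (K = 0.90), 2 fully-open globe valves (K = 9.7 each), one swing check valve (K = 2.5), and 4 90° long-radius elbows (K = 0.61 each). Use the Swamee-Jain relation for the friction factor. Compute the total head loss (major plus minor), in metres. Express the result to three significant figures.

V = 4Q/(πD²) = 1.451 m/s; V²/2g = 0.1073 m
Re = 8.27×10^4, ε/D = 0.00212 → f = 0.02595 (Swamee-Jain)
Major: h_f = f(L/D)·V²/2g = 0.02595·8185·0.1073 = 22.80 m
Minor: ΣK = 25.2; h_m = ΣK·V²/2g = 2.709 m
Total H_L = 22.80 + 2.709 = 25.51 m

H_L ≈ 25.5 m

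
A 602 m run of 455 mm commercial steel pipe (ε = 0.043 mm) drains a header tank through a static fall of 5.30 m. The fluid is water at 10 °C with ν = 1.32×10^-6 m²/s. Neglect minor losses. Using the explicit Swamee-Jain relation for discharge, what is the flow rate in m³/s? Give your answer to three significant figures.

Q ≈ 0.391 m³/s

Swamee-Jain (Type II): Q = -0.965·√(gD⁵h_f/L)·ln[ε/(3.7D) + √(3.17ν²L/(gD³h_f))]
√(gD⁵h_f/L) = √(9.81·0.455⁵·5.30/602) = 0.04104
ε/(3.7D) = 2.55×10^-5; √(3.17ν²L/(gD³h_f)) = 2.61×10^-5
Q = -0.965·0.04104·ln(5.160×10^-5) = 0.3910 m³/s
Check: V = 2.40 m/s, Re = 8.29×10^5, f = 0.01365, h_f = 5.32 m ≈ 5.30 m ✓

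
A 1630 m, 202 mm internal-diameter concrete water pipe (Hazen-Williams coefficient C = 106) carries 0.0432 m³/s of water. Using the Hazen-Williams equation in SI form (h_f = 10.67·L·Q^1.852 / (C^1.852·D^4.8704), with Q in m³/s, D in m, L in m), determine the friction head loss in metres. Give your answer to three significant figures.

h_f = 10.67·1630·0.0432^1.852 / (106^1.852·0.202^4.8704) = 22.16 m

h_f ≈ 22.2 m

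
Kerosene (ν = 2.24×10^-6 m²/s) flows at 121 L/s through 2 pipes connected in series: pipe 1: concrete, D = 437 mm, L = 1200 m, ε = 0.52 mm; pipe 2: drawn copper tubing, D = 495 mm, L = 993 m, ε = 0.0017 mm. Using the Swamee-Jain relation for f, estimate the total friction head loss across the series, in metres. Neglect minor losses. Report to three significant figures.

H ≈ 2.70 m

Pipe 1: V = 0.8067 m/s, Re = 1.57×10^5, ε/D = 0.00119, f = 0.02222, h_1 = f(L/D)V²/2g = 2.024 m
Pipe 2: V = 0.6288 m/s, Re = 1.39×10^5, ε/D = 3.43×10^-6, f = 0.01672, h_2 = f(L/D)V²/2g = 0.6759 m
Series → Q common, losses add: H = Σh = 2.700 m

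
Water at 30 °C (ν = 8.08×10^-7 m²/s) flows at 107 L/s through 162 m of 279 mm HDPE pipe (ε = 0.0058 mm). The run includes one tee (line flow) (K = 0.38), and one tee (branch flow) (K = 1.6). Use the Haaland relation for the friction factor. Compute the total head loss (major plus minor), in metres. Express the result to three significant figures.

H_L ≈ 1.48 m

V = 4Q/(πD²) = 1.750 m/s; V²/2g = 0.1561 m
Re = 6.04×10^5, ε/D = 2.08×10^-5 → f = 0.01291 (Haaland)
Major: h_f = f(L/D)·V²/2g = 0.01291·580.6·0.1561 = 1.170 m
Minor: ΣK = 1.98; h_m = ΣK·V²/2g = 0.3091 m
Total H_L = 1.170 + 0.3091 = 1.480 m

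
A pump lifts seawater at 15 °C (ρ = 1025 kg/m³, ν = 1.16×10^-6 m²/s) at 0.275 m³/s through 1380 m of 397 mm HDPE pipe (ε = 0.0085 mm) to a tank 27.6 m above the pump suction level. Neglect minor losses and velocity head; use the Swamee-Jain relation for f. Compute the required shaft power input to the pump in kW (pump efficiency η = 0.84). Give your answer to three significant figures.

V = 4Q/(πD²) = 2.222 m/s; Re = 7.60×10^5; ε/D = 2.14×10^-5; f = 0.01259
h_f = f(L/D)V²/2g = 11.01 m
Total head H = z + h_f = 27.6 + 11.01 = 38.61 m
P_hyd = ρgQH = 1025·9.81·0.275·38.61 = 106.8 kW
P_shaft = P_hyd/η = 106.8/0.84 = 127.1 kW

P_shaft ≈ 127 kW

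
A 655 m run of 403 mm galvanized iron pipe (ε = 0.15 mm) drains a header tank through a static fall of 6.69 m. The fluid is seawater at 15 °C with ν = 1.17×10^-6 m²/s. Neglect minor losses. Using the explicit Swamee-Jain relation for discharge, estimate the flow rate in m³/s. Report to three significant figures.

Q ≈ 0.283 m³/s

Swamee-Jain (Type II): Q = -0.965·√(gD⁵h_f/L)·ln[ε/(3.7D) + √(3.17ν²L/(gD³h_f))]
√(gD⁵h_f/L) = √(9.81·0.403⁵·6.69/655) = 0.03264
ε/(3.7D) = 1.01×10^-4; √(3.17ν²L/(gD³h_f)) = 2.57×10^-5
Q = -0.965·0.03264·ln(1.263×10^-4) = 0.2827 m³/s
Check: V = 2.22 m/s, Re = 7.63×10^5, f = 0.01655, h_f = 6.73 m ≈ 6.69 m ✓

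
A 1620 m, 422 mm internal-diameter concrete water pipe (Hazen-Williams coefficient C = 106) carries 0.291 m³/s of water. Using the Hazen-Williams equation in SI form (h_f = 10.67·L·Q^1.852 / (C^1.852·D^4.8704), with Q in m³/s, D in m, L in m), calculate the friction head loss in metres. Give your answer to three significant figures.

h_f ≈ 20.8 m

h_f = 10.67·1620·0.291^1.852 / (106^1.852·0.422^4.8704) = 20.84 m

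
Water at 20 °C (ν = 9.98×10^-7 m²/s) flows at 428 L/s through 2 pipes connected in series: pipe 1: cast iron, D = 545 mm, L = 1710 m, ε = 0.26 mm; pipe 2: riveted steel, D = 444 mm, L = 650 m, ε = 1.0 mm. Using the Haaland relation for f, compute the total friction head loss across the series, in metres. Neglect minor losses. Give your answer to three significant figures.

H ≈ 23.0 m

Pipe 1: V = 1.835 m/s, Re = 1.00×10^6, ε/D = 4.77×10^-4, f = 0.01701, h_1 = f(L/D)V²/2g = 9.158 m
Pipe 2: V = 2.764 m/s, Re = 1.23×10^6, ε/D = 0.00225, f = 0.02435, h_2 = f(L/D)V²/2g = 13.88 m
Series → Q common, losses add: H = Σh = 23.04 m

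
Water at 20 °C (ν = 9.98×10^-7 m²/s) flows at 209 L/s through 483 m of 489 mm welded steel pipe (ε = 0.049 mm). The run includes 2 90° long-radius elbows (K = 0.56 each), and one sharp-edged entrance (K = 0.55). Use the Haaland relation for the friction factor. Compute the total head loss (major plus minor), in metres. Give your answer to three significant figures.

V = 4Q/(πD²) = 1.113 m/s; V²/2g = 0.06312 m
Re = 5.45×10^5, ε/D = 1.00×10^-4 → f = 0.01413 (Haaland)
Major: h_f = f(L/D)·V²/2g = 0.01413·987.7·0.06312 = 0.8807 m
Minor: ΣK = 1.67; h_m = ΣK·V²/2g = 0.1054 m
Total H_L = 0.8807 + 0.1054 = 0.9862 m

H_L ≈ 0.986 m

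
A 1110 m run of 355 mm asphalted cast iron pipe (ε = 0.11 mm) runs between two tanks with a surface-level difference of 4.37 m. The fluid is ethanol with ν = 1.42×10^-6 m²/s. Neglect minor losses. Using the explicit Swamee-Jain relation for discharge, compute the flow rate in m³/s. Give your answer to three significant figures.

Q ≈ 0.126 m³/s

Swamee-Jain (Type II): Q = -0.965·√(gD⁵h_f/L)·ln[ε/(3.7D) + √(3.17ν²L/(gD³h_f))]
√(gD⁵h_f/L) = √(9.81·0.355⁵·4.37/1110) = 0.01476
ε/(3.7D) = 8.37×10^-5; √(3.17ν²L/(gD³h_f)) = 6.08×10^-5
Q = -0.965·0.01476·ln(1.446×10^-4) = 0.1259 m³/s
Check: V = 1.27 m/s, Re = 3.18×10^5, f = 0.01704, h_f = 4.39 m ≈ 4.37 m ✓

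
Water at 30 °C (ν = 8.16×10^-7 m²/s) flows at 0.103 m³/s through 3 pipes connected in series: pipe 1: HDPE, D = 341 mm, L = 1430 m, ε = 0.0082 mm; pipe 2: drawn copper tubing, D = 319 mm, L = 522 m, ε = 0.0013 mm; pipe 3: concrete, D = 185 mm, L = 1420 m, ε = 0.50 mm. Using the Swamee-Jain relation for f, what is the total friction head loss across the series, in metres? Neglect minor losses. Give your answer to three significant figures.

H ≈ 153 m

Pipe 1: V = 1.128 m/s, Re = 4.71×10^5, ε/D = 2.40×10^-5, f = 0.01359, h_1 = f(L/D)V²/2g = 3.696 m
Pipe 2: V = 1.289 m/s, Re = 5.04×10^5, ε/D = 4.08×10^-6, f = 0.01314, h_2 = f(L/D)V²/2g = 1.820 m
Pipe 3: V = 3.832 m/s, Re = 8.69×10^5, ε/D = 0.00270, f = 0.02566, h_3 = f(L/D)V²/2g = 147.4 m
Series → Q common, losses add: H = Σh = 152.9 m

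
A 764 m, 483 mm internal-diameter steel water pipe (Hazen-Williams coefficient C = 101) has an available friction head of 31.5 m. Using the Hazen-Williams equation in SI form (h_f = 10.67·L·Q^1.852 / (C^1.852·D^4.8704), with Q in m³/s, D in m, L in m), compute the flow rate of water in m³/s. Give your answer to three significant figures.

Q ≈ 0.742 m³/s

Rearranging: Q = [h_f·C^1.852·D^4.8704 / (10.67·L)]^(1/1.852)
Q = [31.5·101^1.852·0.483^4.8704 / (10.67·764)]^0.540 = 0.7418 m³/s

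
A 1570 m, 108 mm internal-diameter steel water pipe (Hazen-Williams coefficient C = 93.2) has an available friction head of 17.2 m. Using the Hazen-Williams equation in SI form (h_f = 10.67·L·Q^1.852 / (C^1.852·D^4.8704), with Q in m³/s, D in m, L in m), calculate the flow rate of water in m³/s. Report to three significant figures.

Q ≈ 0.00651 m³/s

Rearranging: Q = [h_f·C^1.852·D^4.8704 / (10.67·L)]^(1/1.852)
Q = [17.2·93.2^1.852·0.108^4.8704 / (10.67·1570)]^0.540 = 0.006514 m³/s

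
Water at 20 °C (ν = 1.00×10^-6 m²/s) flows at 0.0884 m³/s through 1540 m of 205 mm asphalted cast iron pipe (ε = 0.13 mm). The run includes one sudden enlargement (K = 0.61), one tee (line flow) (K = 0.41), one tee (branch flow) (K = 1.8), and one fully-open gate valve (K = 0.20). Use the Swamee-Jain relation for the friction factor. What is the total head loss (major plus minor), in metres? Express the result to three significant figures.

H_L ≈ 51.9 m

V = 4Q/(πD²) = 2.678 m/s; V²/2g = 0.3656 m
Re = 5.49×10^5, ε/D = 6.34×10^-4 → f = 0.01850 (Swamee-Jain)
Major: h_f = f(L/D)·V²/2g = 0.01850·7512·0.3656 = 50.80 m
Minor: ΣK = 3.02; h_m = ΣK·V²/2g = 1.104 m
Total H_L = 50.80 + 1.104 = 51.90 m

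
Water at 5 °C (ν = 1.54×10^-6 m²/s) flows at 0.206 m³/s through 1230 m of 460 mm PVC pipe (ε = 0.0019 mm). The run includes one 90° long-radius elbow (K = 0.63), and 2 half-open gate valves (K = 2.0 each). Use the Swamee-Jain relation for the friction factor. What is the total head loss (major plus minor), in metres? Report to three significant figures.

V = 4Q/(πD²) = 1.240 m/s; V²/2g = 0.07831 m
Re = 3.70×10^5, ε/D = 4.13×10^-6 → f = 0.01388 (Swamee-Jain)
Major: h_f = f(L/D)·V²/2g = 0.01388·2674·0.07831 = 2.906 m
Minor: ΣK = 4.63; h_m = ΣK·V²/2g = 0.3626 m
Total H_L = 2.906 + 0.3626 = 3.269 m

H_L ≈ 3.27 m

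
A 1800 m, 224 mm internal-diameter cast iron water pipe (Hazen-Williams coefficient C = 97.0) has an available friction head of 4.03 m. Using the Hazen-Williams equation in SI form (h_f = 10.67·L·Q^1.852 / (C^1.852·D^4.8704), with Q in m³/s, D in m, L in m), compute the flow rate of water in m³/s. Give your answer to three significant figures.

Rearranging: Q = [h_f·C^1.852·D^4.8704 / (10.67·L)]^(1/1.852)
Q = [4.03·97.0^1.852·0.224^4.8704 / (10.67·1800)]^0.540 = 0.01959 m³/s

Q ≈ 0.0196 m³/s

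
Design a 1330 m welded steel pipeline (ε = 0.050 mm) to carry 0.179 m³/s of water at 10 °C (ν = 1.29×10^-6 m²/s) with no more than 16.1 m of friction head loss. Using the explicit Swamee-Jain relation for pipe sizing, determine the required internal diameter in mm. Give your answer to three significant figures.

D ≈ 322 mm

Swamee-Jain (Type III): D = 0.66·[ε^1.25·(LQ²/(gh_f))^4.75 + ν·Q^9.4·(L/(gh_f))^5.2]^0.04
LQ²/(gh_f) = 0.2698; L/(gh_f) = 8.421
Term 1 = ε^1.25·(…)^4.75 = 8.34×10^-9; Term 2 = ν·Q^9.4·(…)^5.2 = 7.93×10^-9
D = 0.66·(8.34×10^-9 + 7.93×10^-9)^0.04 = 0.3221 m = 322 mm
Check: V = 2.20 m/s, Re = 5.48×10^5, f = 0.01494, h_f = 15.2 m ≈ 16.1 m ✓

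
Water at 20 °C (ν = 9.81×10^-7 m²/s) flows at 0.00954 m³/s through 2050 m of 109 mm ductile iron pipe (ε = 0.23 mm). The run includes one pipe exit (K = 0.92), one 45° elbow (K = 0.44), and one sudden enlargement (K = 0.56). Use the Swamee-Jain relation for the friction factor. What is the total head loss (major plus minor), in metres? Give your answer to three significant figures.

H_L ≈ 25.6 m

V = 4Q/(πD²) = 1.022 m/s; V²/2g = 0.05327 m
Re = 1.14×10^5, ε/D = 0.00211 → f = 0.02543 (Swamee-Jain)
Major: h_f = f(L/D)·V²/2g = 0.02543·18807·0.05327 = 25.48 m
Minor: ΣK = 1.92; h_m = ΣK·V²/2g = 0.1023 m
Total H_L = 25.48 + 0.1023 = 25.58 m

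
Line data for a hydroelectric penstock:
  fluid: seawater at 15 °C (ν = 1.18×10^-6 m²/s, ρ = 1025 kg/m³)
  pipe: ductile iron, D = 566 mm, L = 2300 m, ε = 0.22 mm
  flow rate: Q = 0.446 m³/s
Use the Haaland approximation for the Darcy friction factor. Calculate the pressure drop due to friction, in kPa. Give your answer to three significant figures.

V = 4Q/(πD²) = 4·0.446/(π·0.566²) = 1.773 m/s
Re = VD/ν = 1.773·0.566/1.18×10^-6 = 8.50×10^5 → turbulent
ε/D = 0.22/566 = 3.89×10^-4
Haaland: f = 0.01644
h_f = f(L/D)V²/(2g) = 0.01644·(2300/0.566)·1.773²/(2·9.81) = 10.70 m
Δp = ρg·h_f = 1025·9.81·10.70 = 107.6 kPa

Δp ≈ 108 kPa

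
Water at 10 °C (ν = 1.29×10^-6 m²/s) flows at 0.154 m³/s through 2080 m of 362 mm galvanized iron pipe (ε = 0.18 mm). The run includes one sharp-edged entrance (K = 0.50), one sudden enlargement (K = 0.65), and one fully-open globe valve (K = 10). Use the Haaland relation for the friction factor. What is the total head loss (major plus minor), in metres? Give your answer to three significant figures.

V = 4Q/(πD²) = 1.496 m/s; V²/2g = 0.1141 m
Re = 4.20×10^5, ε/D = 4.97×10^-4 → f = 0.01771 (Haaland)
Major: h_f = f(L/D)·V²/2g = 0.01771·5746·0.1141 = 11.61 m
Minor: ΣK = 11.2; h_m = ΣK·V²/2g = 1.272 m
Total H_L = 11.61 + 1.272 = 12.88 m

H_L ≈ 12.9 m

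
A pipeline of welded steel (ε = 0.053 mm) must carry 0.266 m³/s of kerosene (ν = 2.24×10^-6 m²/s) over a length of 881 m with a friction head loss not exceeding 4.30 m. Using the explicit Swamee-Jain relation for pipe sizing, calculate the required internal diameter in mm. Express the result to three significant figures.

Swamee-Jain (Type III): D = 0.66·[ε^1.25·(LQ²/(gh_f))^4.75 + ν·Q^9.4·(L/(gh_f))^5.2]^0.04
LQ²/(gh_f) = 1.478; L/(gh_f) = 20.89
Term 1 = ε^1.25·(…)^4.75 = 2.89×10^-5; Term 2 = ν·Q^9.4·(…)^5.2 = 6.42×10^-5
D = 0.66·(2.89×10^-5 + 6.42×10^-5)^0.04 = 0.4553 m = 455 mm
Check: V = 1.63 m/s, Re = 3.32×10^5, f = 0.01538, h_f = 4.05 m ≈ 4.30 m ✓

D ≈ 455 mm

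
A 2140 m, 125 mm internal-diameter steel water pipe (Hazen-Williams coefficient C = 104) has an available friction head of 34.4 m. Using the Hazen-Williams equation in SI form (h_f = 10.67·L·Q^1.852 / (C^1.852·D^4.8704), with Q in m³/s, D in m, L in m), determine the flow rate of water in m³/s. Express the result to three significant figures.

Q ≈ 0.0131 m³/s

Rearranging: Q = [h_f·C^1.852·D^4.8704 / (10.67·L)]^(1/1.852)
Q = [34.4·104^1.852·0.125^4.8704 / (10.67·2140)]^0.540 = 0.01313 m³/s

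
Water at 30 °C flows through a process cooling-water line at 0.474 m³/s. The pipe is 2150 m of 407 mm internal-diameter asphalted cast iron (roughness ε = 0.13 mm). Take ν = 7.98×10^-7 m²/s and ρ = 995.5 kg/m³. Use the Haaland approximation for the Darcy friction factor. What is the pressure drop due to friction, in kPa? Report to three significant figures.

Δp ≈ 541 kPa

V = 4Q/(πD²) = 4·0.474/(π·0.407²) = 3.643 m/s
Re = VD/ν = 3.643·0.407/7.98×10^-7 = 1.86×10^6 → turbulent
ε/D = 0.13/407 = 3.19×10^-4
Haaland: f = 0.01551
h_f = f(L/D)V²/(2g) = 0.01551·(2150/0.407)·3.643²/(2·9.81) = 55.42 m
Δp = ρg·h_f = 995.5·9.81·55.42 = 541.2 kPa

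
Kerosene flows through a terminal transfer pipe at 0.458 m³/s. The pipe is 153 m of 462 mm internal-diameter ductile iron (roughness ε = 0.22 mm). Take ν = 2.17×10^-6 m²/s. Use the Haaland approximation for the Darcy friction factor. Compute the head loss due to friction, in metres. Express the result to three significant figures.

V = 4Q/(πD²) = 4·0.458/(π·0.462²) = 2.732 m/s
Re = VD/ν = 2.732·0.462/2.17×10^-6 = 5.82×10^5 → turbulent
ε/D = 0.22/462 = 4.76×10^-4
Haaland: f = 0.01731
h_f = f(L/D)V²/(2g) = 0.01731·(153/0.462)·2.732²/(2·9.81) = 2.181 m

h_f ≈ 2.18 m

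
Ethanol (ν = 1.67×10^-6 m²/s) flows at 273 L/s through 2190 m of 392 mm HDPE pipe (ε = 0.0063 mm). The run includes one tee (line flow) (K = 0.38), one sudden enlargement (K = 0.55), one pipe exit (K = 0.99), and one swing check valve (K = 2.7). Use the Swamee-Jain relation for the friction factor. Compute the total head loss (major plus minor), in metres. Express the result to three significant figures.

H_L ≈ 20.5 m

V = 4Q/(πD²) = 2.262 m/s; V²/2g = 0.2608 m
Re = 5.31×10^5, ε/D = 1.61×10^-5 → f = 0.01322 (Swamee-Jain)
Major: h_f = f(L/D)·V²/2g = 0.01322·5587·0.2608 = 19.26 m
Minor: ΣK = 4.62; h_m = ΣK·V²/2g = 1.205 m
Total H_L = 19.26 + 1.205 = 20.46 m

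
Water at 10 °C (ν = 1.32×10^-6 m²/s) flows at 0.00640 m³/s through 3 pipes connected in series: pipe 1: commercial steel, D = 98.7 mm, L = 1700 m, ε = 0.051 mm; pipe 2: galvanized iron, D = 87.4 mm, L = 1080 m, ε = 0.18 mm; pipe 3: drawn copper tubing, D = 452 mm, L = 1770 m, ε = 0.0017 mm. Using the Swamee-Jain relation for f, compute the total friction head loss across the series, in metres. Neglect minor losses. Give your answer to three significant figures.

H ≈ 32.2 m

Pipe 1: V = 0.8365 m/s, Re = 6.25×10^4, ε/D = 5.17×10^-4, f = 0.02188, h_1 = f(L/D)V²/2g = 13.44 m
Pipe 2: V = 1.067 m/s, Re = 7.06×10^4, ε/D = 0.00206, f = 0.02611, h_2 = f(L/D)V²/2g = 18.71 m
Pipe 3: V = 0.03989 m/s, Re = 1.37×10^4, ε/D = 3.76×10^-6, f = 0.02849, h_3 = f(L/D)V²/2g = 0.009044 m
Series → Q common, losses add: H = Σh = 32.16 m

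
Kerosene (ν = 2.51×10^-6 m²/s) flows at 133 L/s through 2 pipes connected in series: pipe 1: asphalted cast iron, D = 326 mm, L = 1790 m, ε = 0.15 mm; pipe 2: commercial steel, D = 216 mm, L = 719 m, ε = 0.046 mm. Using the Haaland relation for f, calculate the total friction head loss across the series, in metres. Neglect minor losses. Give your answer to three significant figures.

Pipe 1: V = 1.593 m/s, Re = 2.07×10^5, ε/D = 4.60×10^-4, f = 0.01837, h_1 = f(L/D)V²/2g = 13.05 m
Pipe 2: V = 3.630 m/s, Re = 3.12×10^5, ε/D = 2.13×10^-4, f = 0.01609, h_2 = f(L/D)V²/2g = 35.97 m
Series → Q common, losses add: H = Σh = 49.02 m

H ≈ 49.0 m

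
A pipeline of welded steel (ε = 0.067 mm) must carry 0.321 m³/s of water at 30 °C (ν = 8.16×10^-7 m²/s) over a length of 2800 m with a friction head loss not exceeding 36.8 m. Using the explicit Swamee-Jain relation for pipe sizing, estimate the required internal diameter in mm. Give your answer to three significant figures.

Swamee-Jain (Type III): D = 0.66·[ε^1.25·(LQ²/(gh_f))^4.75 + ν·Q^9.4·(L/(gh_f))^5.2]^0.04
LQ²/(gh_f) = 0.7992; L/(gh_f) = 7.756
Term 1 = ε^1.25·(…)^4.75 = 2.09×10^-6; Term 2 = ν·Q^9.4·(…)^5.2 = 7.92×10^-7
D = 0.66·(2.09×10^-6 + 7.92×10^-7)^0.04 = 0.3962 m = 396 mm
Check: V = 2.60 m/s, Re = 1.26×10^6, f = 0.01422, h_f = 34.7 m ≈ 36.8 m ✓

D ≈ 396 mm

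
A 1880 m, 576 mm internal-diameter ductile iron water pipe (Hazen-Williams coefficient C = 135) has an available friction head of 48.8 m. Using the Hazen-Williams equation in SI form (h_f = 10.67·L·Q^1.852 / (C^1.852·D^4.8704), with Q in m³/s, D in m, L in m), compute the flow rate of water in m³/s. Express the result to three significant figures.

Q ≈ 1.23 m³/s

Rearranging: Q = [h_f·C^1.852·D^4.8704 / (10.67·L)]^(1/1.852)
Q = [48.8·135^1.852·0.576^4.8704 / (10.67·1880)]^0.540 = 1.227 m³/s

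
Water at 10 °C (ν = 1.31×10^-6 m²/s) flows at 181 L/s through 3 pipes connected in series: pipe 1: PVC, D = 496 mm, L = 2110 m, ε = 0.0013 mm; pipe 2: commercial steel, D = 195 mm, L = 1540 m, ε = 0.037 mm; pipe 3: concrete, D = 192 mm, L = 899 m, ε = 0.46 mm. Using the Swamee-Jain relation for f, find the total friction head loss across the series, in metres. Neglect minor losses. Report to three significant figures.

H ≈ 452 m

Pipe 1: V = 0.9368 m/s, Re = 3.55×10^5, ε/D = 2.62×10^-6, f = 0.01397, h_1 = f(L/D)V²/2g = 2.657 m
Pipe 2: V = 6.061 m/s, Re = 9.02×10^5, ε/D = 1.90×10^-4, f = 0.01475, h_2 = f(L/D)V²/2g = 218.1 m
Pipe 3: V = 6.252 m/s, Re = 9.16×10^5, ε/D = 0.00240, f = 0.02484, h_3 = f(L/D)V²/2g = 231.7 m
Series → Q common, losses add: H = Σh = 452.4 m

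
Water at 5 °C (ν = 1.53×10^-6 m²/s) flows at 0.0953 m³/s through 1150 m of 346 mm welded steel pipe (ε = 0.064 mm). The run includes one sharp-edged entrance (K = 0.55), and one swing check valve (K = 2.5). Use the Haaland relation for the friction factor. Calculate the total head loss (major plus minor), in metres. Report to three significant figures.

H_L ≈ 3.03 m

V = 4Q/(πD²) = 1.014 m/s; V²/2g = 0.05236 m
Re = 2.29×10^5, ε/D = 1.85×10^-4 → f = 0.01647 (Haaland)
Major: h_f = f(L/D)·V²/2g = 0.01647·3324·0.05236 = 2.867 m
Minor: ΣK = 3.05; h_m = ΣK·V²/2g = 0.1597 m
Total H_L = 2.867 + 0.1597 = 3.026 m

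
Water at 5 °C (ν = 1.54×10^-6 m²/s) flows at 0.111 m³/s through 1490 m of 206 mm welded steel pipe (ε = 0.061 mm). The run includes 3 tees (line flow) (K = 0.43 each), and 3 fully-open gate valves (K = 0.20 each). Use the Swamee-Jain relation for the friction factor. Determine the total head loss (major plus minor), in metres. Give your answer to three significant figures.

V = 4Q/(πD²) = 3.330 m/s; V²/2g = 0.5653 m
Re = 4.45×10^5, ε/D = 2.96×10^-4 → f = 0.01648 (Swamee-Jain)
Major: h_f = f(L/D)·V²/2g = 0.01648·7233·0.5653 = 67.38 m
Minor: ΣK = 1.89; h_m = ΣK·V²/2g = 1.068 m
Total H_L = 67.38 + 1.068 = 68.45 m

H_L ≈ 68.4 m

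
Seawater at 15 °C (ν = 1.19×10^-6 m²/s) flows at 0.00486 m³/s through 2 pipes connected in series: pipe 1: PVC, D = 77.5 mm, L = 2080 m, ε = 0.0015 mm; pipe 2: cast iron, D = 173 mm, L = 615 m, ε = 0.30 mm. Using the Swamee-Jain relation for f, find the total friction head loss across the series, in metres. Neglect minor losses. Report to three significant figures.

H ≈ 28.6 m

Pipe 1: V = 1.030 m/s, Re = 6.71×10^4, ε/D = 1.94×10^-5, f = 0.01954, h_1 = f(L/D)V²/2g = 28.38 m
Pipe 2: V = 0.2068 m/s, Re = 3.01×10^4, ε/D = 0.00173, f = 0.02781, h_2 = f(L/D)V²/2g = 0.2154 m
Series → Q common, losses add: H = Σh = 28.59 m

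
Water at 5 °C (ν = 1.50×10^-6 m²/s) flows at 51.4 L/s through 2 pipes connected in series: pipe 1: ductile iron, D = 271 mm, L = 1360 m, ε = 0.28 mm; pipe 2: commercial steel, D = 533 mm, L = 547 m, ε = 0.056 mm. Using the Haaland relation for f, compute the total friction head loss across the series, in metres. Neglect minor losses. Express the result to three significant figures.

Pipe 1: V = 0.8911 m/s, Re = 1.61×10^5, ε/D = 0.00103, f = 0.02131, h_1 = f(L/D)V²/2g = 4.328 m
Pipe 2: V = 0.2304 m/s, Re = 8.19×10^4, ε/D = 1.05×10^-4, f = 0.01900, h_2 = f(L/D)V²/2g = 0.05275 m
Series → Q common, losses add: H = Σh = 4.381 m

H ≈ 4.38 m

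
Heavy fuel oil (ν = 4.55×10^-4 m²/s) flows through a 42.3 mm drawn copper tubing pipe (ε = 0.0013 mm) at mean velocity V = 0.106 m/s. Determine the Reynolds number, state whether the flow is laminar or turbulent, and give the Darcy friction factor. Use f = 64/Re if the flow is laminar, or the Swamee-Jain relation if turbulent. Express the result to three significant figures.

Re = VD/ν = 0.1060·0.0423/4.55×10^-4 = 9.85
Re < 2300 → laminar → f = 64/Re = 6.494

Re ≈ 9.85; laminar; f = 64/Re ≈ 6.49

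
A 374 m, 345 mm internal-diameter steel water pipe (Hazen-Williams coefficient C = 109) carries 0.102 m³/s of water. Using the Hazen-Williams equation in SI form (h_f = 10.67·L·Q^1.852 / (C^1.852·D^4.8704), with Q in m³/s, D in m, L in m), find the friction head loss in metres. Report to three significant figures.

h_f ≈ 1.75 m

h_f = 10.67·374·0.102^1.852 / (109^1.852·0.345^4.8704) = 1.748 m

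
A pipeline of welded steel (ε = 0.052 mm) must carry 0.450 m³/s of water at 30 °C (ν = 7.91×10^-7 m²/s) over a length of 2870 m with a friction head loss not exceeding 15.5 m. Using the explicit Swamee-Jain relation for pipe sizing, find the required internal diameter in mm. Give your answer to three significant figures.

Swamee-Jain (Type III): D = 0.66·[ε^1.25·(LQ²/(gh_f))^4.75 + ν·Q^9.4·(L/(gh_f))^5.2]^0.04
LQ²/(gh_f) = 3.822; L/(gh_f) = 18.87
Term 1 = ε^1.25·(…)^4.75 = 0.00258; Term 2 = ν·Q^9.4·(…)^5.2 = 0.00187
D = 0.66·(0.00258 + 0.00187)^0.04 = 0.5315 m = 531 mm
Check: V = 2.03 m/s, Re = 1.36×10^6, f = 0.01316, h_f = 14.9 m ≈ 15.5 m ✓

D ≈ 531 mm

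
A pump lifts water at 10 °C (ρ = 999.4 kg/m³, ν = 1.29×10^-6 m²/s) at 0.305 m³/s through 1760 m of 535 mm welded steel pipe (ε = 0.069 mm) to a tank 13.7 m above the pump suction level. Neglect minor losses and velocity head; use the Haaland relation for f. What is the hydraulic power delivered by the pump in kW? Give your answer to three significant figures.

P_hyd ≈ 54.3 kW

V = 4Q/(πD²) = 1.357 m/s; Re = 5.63×10^5; ε/D = 1.29×10^-4; f = 0.01441
h_f = f(L/D)V²/2g = 4.447 m
Total head H = z + h_f = 13.7 + 4.447 = 18.15 m
P_hyd = ρgQH = 999.4·9.81·0.305·18.15 = 54.26 kW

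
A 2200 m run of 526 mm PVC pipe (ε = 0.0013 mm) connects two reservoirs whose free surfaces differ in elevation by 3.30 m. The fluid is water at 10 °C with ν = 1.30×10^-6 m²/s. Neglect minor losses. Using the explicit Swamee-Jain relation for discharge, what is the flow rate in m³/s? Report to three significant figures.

Swamee-Jain (Type II): Q = -0.965·√(gD⁵h_f/L)·ln[ε/(3.7D) + √(3.17ν²L/(gD³h_f))]
√(gD⁵h_f/L) = √(9.81·0.526⁵·3.30/2200) = 0.02434
ε/(3.7D) = 6.68×10^-7; √(3.17ν²L/(gD³h_f)) = 5.00×10^-5
Q = -0.965·0.02434·ln(5.068×10^-5) = 0.2323 m³/s
Check: V = 1.07 m/s, Re = 4.33×10^5, f = 0.01347, h_f = 3.28 m ≈ 3.30 m ✓

Q ≈ 0.232 m³/s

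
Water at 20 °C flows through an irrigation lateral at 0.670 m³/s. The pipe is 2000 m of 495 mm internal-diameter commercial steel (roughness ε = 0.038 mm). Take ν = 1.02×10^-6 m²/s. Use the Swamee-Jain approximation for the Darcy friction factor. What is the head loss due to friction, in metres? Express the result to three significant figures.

V = 4Q/(πD²) = 4·0.670/(π·0.495²) = 3.482 m/s
Re = VD/ν = 3.482·0.495/1.02×10^-6 = 1.69×10^6 → turbulent
ε/D = 0.038/495 = 7.68×10^-5
Swamee-Jain: f = 0.01259
h_f = f(L/D)V²/(2g) = 0.01259·(2000/0.495)·3.482²/(2·9.81) = 31.43 m

h_f ≈ 31.4 m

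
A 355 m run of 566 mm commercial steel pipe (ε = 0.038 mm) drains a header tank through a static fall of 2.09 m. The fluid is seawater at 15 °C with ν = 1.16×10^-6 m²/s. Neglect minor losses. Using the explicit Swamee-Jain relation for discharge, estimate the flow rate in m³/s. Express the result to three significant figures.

Q ≈ 0.568 m³/s

Swamee-Jain (Type II): Q = -0.965·√(gD⁵h_f/L)·ln[ε/(3.7D) + √(3.17ν²L/(gD³h_f))]
√(gD⁵h_f/L) = √(9.81·0.566⁵·2.09/355) = 0.05792
ε/(3.7D) = 1.81×10^-5; √(3.17ν²L/(gD³h_f)) = 2.02×10^-5
Q = -0.965·0.05792·ln(3.833×10^-5) = 0.5684 m³/s
Check: V = 2.26 m/s, Re = 1.10×10^6, f = 0.01287, h_f = 2.10 m ≈ 2.09 m ✓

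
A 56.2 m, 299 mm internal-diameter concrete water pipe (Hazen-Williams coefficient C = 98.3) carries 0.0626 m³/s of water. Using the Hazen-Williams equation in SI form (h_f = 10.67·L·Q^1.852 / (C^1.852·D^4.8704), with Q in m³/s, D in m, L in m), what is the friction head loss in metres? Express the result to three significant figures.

h_f = 10.67·56.2·0.0626^1.852 / (98.3^1.852·0.299^4.8704) = 0.2586 m

h_f ≈ 0.259 m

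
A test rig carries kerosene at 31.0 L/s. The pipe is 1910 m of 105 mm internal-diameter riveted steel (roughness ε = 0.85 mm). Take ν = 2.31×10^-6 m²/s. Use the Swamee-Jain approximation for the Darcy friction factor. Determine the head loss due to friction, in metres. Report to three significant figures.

h_f ≈ 427 m

V = 4Q/(πD²) = 4·0.0310/(π·0.105²) = 3.580 m/s
Re = VD/ν = 3.580·0.105/2.31×10^-6 = 1.63×10^5 → turbulent
ε/D = 0.85/105 = 0.00810
Swamee-Jain: f = 0.03594
h_f = f(L/D)V²/(2g) = 0.03594·(1910/0.105)·3.580²/(2·9.81) = 427.1 m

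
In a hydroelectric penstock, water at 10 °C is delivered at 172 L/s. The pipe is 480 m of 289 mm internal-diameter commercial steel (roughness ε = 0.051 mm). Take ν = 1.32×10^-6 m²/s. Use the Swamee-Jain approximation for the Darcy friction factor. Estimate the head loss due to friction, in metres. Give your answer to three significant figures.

h_f ≈ 8.79 m

V = 4Q/(πD²) = 4·0.172/(π·0.289²) = 2.622 m/s
Re = VD/ν = 2.622·0.289/1.32×10^-6 = 5.74×10^5 → turbulent
ε/D = 0.051/289 = 1.76×10^-4
Swamee-Jain: f = 0.01510
h_f = f(L/D)V²/(2g) = 0.01510·(480/0.289)·2.622²/(2·9.81) = 8.789 m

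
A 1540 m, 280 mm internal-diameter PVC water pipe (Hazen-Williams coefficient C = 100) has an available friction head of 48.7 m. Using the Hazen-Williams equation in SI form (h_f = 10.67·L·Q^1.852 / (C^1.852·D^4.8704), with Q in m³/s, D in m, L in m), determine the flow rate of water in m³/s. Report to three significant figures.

Rearranging: Q = [h_f·C^1.852·D^4.8704 / (10.67·L)]^(1/1.852)
Q = [48.7·100^1.852·0.280^4.8704 / (10.67·1540)]^0.540 = 0.1517 m³/s

Q ≈ 0.152 m³/s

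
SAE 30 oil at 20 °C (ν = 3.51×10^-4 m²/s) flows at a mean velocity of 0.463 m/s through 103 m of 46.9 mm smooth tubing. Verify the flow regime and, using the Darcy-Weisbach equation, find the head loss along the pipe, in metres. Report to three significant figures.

Re = VD/ν = 0.463·0.04690/3.51×10^-4 = 61.9 → laminar (Re < 2300)
f = 64/Re = 1.035
h_f = f(L/D)V²/(2g) = 1.035·(103/0.04690)·0.463²/(2·9.81) = 24.82 m

h_f ≈ 24.8 m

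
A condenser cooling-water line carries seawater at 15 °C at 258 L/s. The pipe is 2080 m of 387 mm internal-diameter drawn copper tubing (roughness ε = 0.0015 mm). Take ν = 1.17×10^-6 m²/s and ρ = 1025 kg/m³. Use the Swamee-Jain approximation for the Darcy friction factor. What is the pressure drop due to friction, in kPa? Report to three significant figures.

V = 4Q/(πD²) = 4·0.258/(π·0.387²) = 2.193 m/s
Re = VD/ν = 2.193·0.387/1.17×10^-6 = 7.25×10^5 → turbulent
ε/D = 0.0015/387 = 3.88×10^-6
Swamee-Jain: f = 0.01234
h_f = f(L/D)V²/(2g) = 0.01234·(2080/0.387)·2.193²/(2·9.81) = 16.26 m
Δp = ρg·h_f = 1025·9.81·16.26 = 163.5 kPa

Δp ≈ 164 kPa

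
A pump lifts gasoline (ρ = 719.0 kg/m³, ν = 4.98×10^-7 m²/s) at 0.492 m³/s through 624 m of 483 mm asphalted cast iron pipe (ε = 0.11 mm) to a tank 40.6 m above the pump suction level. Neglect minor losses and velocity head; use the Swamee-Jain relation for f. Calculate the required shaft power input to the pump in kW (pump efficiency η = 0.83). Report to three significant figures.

P_shaft ≈ 199 kW

V = 4Q/(πD²) = 2.685 m/s; Re = 2.60×10^6; ε/D = 2.28×10^-4; f = 0.01453
h_f = f(L/D)V²/2g = 6.900 m
Total head H = z + h_f = 40.6 + 6.900 = 47.50 m
P_hyd = ρgQH = 719.0·9.81·0.492·47.50 = 164.8 kW
P_shaft = P_hyd/η = 164.8/0.83 = 198.6 kW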